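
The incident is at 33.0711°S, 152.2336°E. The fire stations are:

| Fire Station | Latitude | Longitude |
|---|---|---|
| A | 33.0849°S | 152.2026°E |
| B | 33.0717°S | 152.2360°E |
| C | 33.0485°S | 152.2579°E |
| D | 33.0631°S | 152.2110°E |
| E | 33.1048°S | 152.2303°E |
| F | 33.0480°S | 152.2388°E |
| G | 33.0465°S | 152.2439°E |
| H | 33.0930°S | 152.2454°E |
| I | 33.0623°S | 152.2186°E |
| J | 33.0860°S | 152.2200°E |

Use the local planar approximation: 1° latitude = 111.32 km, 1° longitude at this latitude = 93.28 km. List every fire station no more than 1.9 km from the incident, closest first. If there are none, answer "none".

Distances from 33.0711°S, 152.2336°E:
A: 3.2744 km
B: 0.2336 km
C: 3.3863 km
D: 2.2885 km
E: 3.7641 km
F: 2.6168 km
G: 2.9021 km
H: 2.6749 km
I: 1.7080 km
J: 2.0882 km
Threshold 1.9 km: B (0.2336 km), I (1.7080 km) are within range.

B, I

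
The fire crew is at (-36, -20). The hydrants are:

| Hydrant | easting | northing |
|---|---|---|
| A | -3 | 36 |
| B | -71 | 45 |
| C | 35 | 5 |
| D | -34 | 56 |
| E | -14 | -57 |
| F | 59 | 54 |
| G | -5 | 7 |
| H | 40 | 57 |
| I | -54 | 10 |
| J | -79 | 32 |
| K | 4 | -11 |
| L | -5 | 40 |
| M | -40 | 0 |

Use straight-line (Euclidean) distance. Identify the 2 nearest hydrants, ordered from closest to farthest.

Distances from (-36, -20):
A: √((33)² + (56)²) = √(1089.0000 + 3136.0000) = 65.00
B: √((-35)² + (65)²) = √(1225.0000 + 4225.0000) = 73.82
C: √((71)² + (25)²) = √(5041.0000 + 625.0000) = 75.27
D: √((2)² + (76)²) = √(4.0000 + 5776.0000) = 76.03
E: √((22)² + (-37)²) = √(484.0000 + 1369.0000) = 43.05
F: √((95)² + (74)²) = √(9025.0000 + 5476.0000) = 120.42
G: √((31)² + (27)²) = √(961.0000 + 729.0000) = 41.11
H: √((76)² + (77)²) = √(5776.0000 + 5929.0000) = 108.19
I: √((-18)² + (30)²) = √(324.0000 + 900.0000) = 34.99
J: √((-43)² + (52)²) = √(1849.0000 + 2704.0000) = 67.48
K: √((40)² + (9)²) = √(1600.0000 + 81.0000) = 41.00
L: √((31)² + (60)²) = √(961.0000 + 3600.0000) = 67.54
M: √((-4)² + (20)²) = √(16.0000 + 400.0000) = 20.40
Sorted: M (20.40) < I (34.99) < K (41.00) < G (41.11) < …

M, I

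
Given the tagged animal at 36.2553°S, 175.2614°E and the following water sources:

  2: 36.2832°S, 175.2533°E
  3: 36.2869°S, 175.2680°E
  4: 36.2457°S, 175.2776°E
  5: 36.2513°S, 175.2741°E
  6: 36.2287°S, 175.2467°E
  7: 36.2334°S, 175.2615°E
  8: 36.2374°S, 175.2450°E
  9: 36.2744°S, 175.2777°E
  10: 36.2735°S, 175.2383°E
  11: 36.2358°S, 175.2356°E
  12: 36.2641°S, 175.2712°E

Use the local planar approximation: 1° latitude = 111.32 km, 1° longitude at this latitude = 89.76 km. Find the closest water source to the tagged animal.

Distances from 36.2553°S, 175.2614°E:
2: √((-0.0279·111.32)² + (-0.0081·89.76)²) = √(9.646168 + 0.528610) = 3.1898 km
3: √((-0.0316·111.32)² + (0.0066·89.76)²) = √(12.374298 + 0.350957) = 3.5672 km
4: √((0.0096·111.32)² + (0.0162·89.76)²) = √(1.142060 + 2.114442) = 1.8046 km
5: √((0.0040·111.32)² + (0.0127·89.76)²) = √(0.198274 + 1.299491) = 1.2238 km
6: √((0.0266·111.32)² + (-0.0147·89.76)²) = √(8.768184 + 1.741006) = 3.2418 km
7: √((0.0219·111.32)² + (0.0001·89.76)²) = √(5.943395 + 0.000081) = 2.4379 km
8: √((0.0179·111.32)² + (-0.0164·89.76)²) = √(3.970566 + 2.166972) = 2.4774 km
9: √((-0.0191·111.32)² + (0.0163·89.76)²) = √(4.520777 + 2.140626) = 2.5810 km
10: √((-0.0182·111.32)² + (-0.0231·89.76)²) = √(4.104773 + 4.299220) = 2.8990 km
11: √((0.0195·111.32)² + (-0.0258·89.76)²) = √(4.712112 + 5.362967) = 3.1741 km
12: √((-0.0088·111.32)² + (0.0098·89.76)²) = √(0.959648 + 0.773781) = 1.3166 km
Minimum: 5 at 1.2238 km.

5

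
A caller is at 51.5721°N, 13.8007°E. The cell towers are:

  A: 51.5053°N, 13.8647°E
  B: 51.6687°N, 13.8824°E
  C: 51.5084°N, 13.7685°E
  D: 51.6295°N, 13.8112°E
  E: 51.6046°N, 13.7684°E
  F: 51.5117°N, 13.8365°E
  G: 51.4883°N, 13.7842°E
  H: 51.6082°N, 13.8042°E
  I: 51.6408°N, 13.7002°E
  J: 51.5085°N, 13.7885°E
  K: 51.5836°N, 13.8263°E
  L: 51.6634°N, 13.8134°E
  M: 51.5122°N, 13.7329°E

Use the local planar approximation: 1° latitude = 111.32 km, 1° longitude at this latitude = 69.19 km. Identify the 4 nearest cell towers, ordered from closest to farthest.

Distances from 51.5721°N, 13.8007°E:
A: √((-0.0668·111.32)² + (0.0640·69.19)²) = √(55.296714 + 19.608601) = 8.6548 km
B: √((0.0966·111.32)² + (0.0817·69.19)²) = √(115.638020 + 31.954408) = 12.1488 km
C: √((-0.0637·111.32)² + (-0.0322·69.19)²) = √(50.283472 + 4.963619) = 7.4328 km
D: √((0.0574·111.32)² + (0.0105·69.19)²) = √(40.829135 + 0.527795) = 6.4309 km
E: √((0.0325·111.32)² + (-0.0323·69.19)²) = √(13.089200 + 4.994496) = 4.2525 km
F: √((-0.0604·111.32)² + (0.0358·69.19)²) = √(45.208518 + 6.135539) = 7.1655 km
G: √((-0.0838·111.32)² + (-0.0165·69.19)²) = √(87.023076 + 1.303330) = 9.3982 km
H: √((0.0361·111.32)² + (0.0035·69.19)²) = √(16.149564 + 0.058644) = 4.0259 km
I: √((0.0687·111.32)² + (-0.1005·69.19)²) = √(58.487071 + 48.352483) = 10.3363 km
J: √((-0.0636·111.32)² + (-0.0122·69.19)²) = √(50.125720 + 0.712535) = 7.1301 km
K: √((0.0115·111.32)² + (0.0256·69.19)²) = √(1.638861 + 3.137376) = 2.1855 km
L: √((0.0913·111.32)² + (0.0127·69.19)²) = √(103.297057 + 0.772137) = 10.2014 km
M: √((-0.0599·111.32)² + (-0.0678·69.19)²) = √(44.463131 + 22.006250) = 8.1529 km
Sorted: K (2.1855 km) < H (4.0259 km) < E (4.2525 km) < D (6.4309 km) < J (7.1301 km) < F (7.1655 km) < …

K, H, E, D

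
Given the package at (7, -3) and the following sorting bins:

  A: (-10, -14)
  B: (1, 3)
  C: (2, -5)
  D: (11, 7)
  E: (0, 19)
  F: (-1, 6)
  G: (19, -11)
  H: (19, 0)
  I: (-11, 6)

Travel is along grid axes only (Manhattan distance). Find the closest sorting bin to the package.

Distances from (7, -3):
A: |-17| + |-11| = 17 + 11 = 28
B: |-6| + |6| = 6 + 6 = 12
C: |-5| + |-2| = 5 + 2 = 7
D: |4| + |10| = 4 + 10 = 14
E: |-7| + |22| = 7 + 22 = 29
F: |-8| + |9| = 8 + 9 = 17
G: |12| + |-8| = 12 + 8 = 20
H: |12| + |3| = 12 + 3 = 15
I: |-18| + |9| = 18 + 9 = 27
Minimum: C at 7.

C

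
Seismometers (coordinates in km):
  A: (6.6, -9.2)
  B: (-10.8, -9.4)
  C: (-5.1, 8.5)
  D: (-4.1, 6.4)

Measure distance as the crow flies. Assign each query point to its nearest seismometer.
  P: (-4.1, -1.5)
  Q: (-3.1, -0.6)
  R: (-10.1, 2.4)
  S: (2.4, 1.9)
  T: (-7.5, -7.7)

P at (-4.1, -1.5):
  A: √((10.7)² + (-7.7)²) = √(114.4900 + 59.2900) = 13.18 km
  B: √((-6.7)² + (-7.9)²) = √(44.8900 + 62.4100) = 10.36 km
  C: √((-1.0)² + (10.0)²) = √(1.0000 + 100.0000) = 10.05 km
  D: √((0.0)² + (7.9)²) = √(0.0000 + 62.4100) = 7.90 km
  → nearest: D (7.90 km)
Q at (-3.1, -0.6):
  A: √((9.7)² + (-8.6)²) = √(94.0900 + 73.9600) = 12.96 km
  B: √((-7.7)² + (-8.8)²) = √(59.2900 + 77.4400) = 11.69 km
  C: √((-2.0)² + (9.1)²) = √(4.0000 + 82.8100) = 9.32 km
  D: √((-1.0)² + (7.0)²) = √(1.0000 + 49.0000) = 7.07 km
  → nearest: D (7.07 km)
R at (-10.1, 2.4):
  A: √((16.7)² + (-11.6)²) = √(278.8900 + 134.5600) = 20.33 km
  B: √((-0.7)² + (-11.8)²) = √(0.4900 + 139.2400) = 11.82 km
  C: √((5.0)² + (6.1)²) = √(25.0000 + 37.2100) = 7.89 km
  D: √((6.0)² + (4.0)²) = √(36.0000 + 16.0000) = 7.21 km
  → nearest: D (7.21 km)
S at (2.4, 1.9):
  A: √((4.2)² + (-11.1)²) = √(17.6400 + 123.2100) = 11.87 km
  B: √((-13.2)² + (-11.3)²) = √(174.2400 + 127.6900) = 17.38 km
  C: √((-7.5)² + (6.6)²) = √(56.2500 + 43.5600) = 9.99 km
  D: √((-6.5)² + (4.5)²) = √(42.2500 + 20.2500) = 7.91 km
  → nearest: D (7.91 km)
T at (-7.5, -7.7):
  A: √((14.1)² + (-1.5)²) = √(198.8100 + 2.2500) = 14.18 km
  B: √((-3.3)² + (-1.7)²) = √(10.8900 + 2.8900) = 3.71 km
  C: √((2.4)² + (16.2)²) = √(5.7600 + 262.4400) = 16.38 km
  D: √((3.4)² + (14.1)²) = √(11.5600 + 198.8100) = 14.50 km
  → nearest: B (3.71 km)

P→D; Q→D; R→D; S→D; T→B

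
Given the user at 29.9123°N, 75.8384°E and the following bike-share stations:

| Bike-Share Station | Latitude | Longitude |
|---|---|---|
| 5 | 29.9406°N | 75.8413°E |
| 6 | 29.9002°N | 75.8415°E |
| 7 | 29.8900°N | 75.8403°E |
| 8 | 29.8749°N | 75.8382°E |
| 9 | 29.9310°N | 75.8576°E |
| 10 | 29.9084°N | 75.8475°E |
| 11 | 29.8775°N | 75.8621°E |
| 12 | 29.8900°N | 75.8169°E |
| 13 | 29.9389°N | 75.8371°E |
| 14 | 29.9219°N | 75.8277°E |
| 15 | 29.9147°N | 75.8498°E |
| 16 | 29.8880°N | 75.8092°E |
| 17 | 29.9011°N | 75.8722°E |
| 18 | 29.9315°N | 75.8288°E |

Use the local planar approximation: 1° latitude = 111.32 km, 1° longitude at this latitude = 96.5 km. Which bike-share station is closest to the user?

10

Distances from 29.9123°N, 75.8384°E:
5: √((0.0283·111.32)² + (0.0029·96.5)²) = √(9.924743 + 0.078316) = 3.1628 km
6: √((-0.0121·111.32)² + (0.0031·96.5)²) = √(1.814334 + 0.089491) = 1.3798 km
7: √((-0.0223·111.32)² + (0.0019·96.5)²) = √(6.162488 + 0.033617) = 2.4892 km
8: √((-0.0374·111.32)² + (-0.0002·96.5)²) = √(17.333633 + 0.000372) = 4.1634 km
9: √((0.0187·111.32)² + (0.0192·96.5)²) = √(4.333408 + 3.432868) = 2.7868 km
10: √((-0.0039·111.32)² + (0.0091·96.5)²) = √(0.188484 + 0.771147) = 0.9796 km
11: √((-0.0348·111.32)² + (0.0237·96.5)²) = √(15.007380 + 5.230598) = 4.4987 km
12: √((-0.0223·111.32)² + (-0.0215·96.5)²) = √(6.162488 + 4.304588) = 3.2353 km
13: √((0.0266·111.32)² + (-0.0013·96.5)²) = √(8.768184 + 0.015738) = 2.9638 km
14: √((0.0096·111.32)² + (-0.0107·96.5)²) = √(1.142060 + 1.066160) = 1.4860 km
15: √((0.0024·111.32)² + (0.0114·96.5)²) = √(0.071379 + 1.210220) = 1.1321 km
16: √((-0.0243·111.32)² + (-0.0292·96.5)²) = √(7.317436 + 7.939997) = 3.9061 km
17: √((-0.0112·111.32)² + (0.0338·96.5)²) = √(1.554470 + 10.638687) = 3.4919 km
18: √((0.0192·111.32)² + (-0.0096·96.5)²) = √(4.568239 + 0.858217) = 2.3295 km
Minimum: 10 at 0.9796 km.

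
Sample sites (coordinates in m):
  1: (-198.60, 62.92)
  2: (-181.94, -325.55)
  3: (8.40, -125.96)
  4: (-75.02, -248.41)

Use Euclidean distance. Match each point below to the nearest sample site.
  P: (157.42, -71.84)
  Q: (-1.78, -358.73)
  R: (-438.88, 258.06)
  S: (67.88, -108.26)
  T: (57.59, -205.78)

P→3; Q→4; R→1; S→3; T→3

P at (157.42, -71.84):
  1: √((-356.02)² + (134.76)²) = √(126750.2404 + 18160.2576) = 380.67 m
  2: √((-339.36)² + (-253.71)²) = √(115165.2096 + 64368.7641) = 423.71 m
  3: √((-149.02)² + (-54.12)²) = √(22206.9604 + 2928.9744) = 158.54 m
  4: √((-232.44)² + (-176.57)²) = √(54028.3536 + 31176.9649) = 291.90 m
  → nearest: 3 (158.54 m)
Q at (-1.78, -358.73):
  1: √((-196.82)² + (421.65)²) = √(38738.1124 + 177788.7225) = 465.32 m
  2: √((-180.16)² + (33.18)²) = √(32457.6256 + 1100.9124) = 183.19 m
  3: √((10.18)² + (232.77)²) = √(103.6324 + 54181.8729) = 232.99 m
  4: √((-73.24)² + (110.32)²) = √(5364.0976 + 12170.5024) = 132.42 m
  → nearest: 4 (132.42 m)
R at (-438.88, 258.06):
  1: √((240.28)² + (-195.14)²) = √(57734.4784 + 38079.6196) = 309.54 m
  2: √((256.94)² + (-583.61)²) = √(66018.1636 + 340600.6321) = 637.67 m
  3: √((447.28)² + (-384.02)²) = √(200059.3984 + 147471.3604) = 589.52 m
  4: √((363.86)² + (-506.47)²) = √(132394.0996 + 256511.8609) = 623.62 m
  → nearest: 1 (309.54 m)
S at (67.88, -108.26):
  1: √((-266.48)² + (171.18)²) = √(71011.5904 + 29302.5924) = 316.72 m
  2: √((-249.82)² + (-217.29)²) = √(62410.0324 + 47214.9441) = 331.10 m
  3: √((-59.48)² + (-17.70)²) = √(3537.8704 + 313.2900) = 62.06 m
  4: √((-142.90)² + (-140.15)²) = √(20420.4100 + 19642.0225) = 200.16 m
  → nearest: 3 (62.06 m)
T at (57.59, -205.78):
  1: √((-256.19)² + (268.70)²) = √(65633.3161 + 72199.6900) = 371.26 m
  2: √((-239.53)² + (-119.77)²) = √(57374.6209 + 14344.8529) = 267.80 m
  3: √((-49.19)² + (79.82)²) = √(2419.6561 + 6371.2324) = 93.76 m
  4: √((-132.61)² + (-42.63)²) = √(17585.4121 + 1817.3169) = 139.29 m
  → nearest: 3 (93.76 m)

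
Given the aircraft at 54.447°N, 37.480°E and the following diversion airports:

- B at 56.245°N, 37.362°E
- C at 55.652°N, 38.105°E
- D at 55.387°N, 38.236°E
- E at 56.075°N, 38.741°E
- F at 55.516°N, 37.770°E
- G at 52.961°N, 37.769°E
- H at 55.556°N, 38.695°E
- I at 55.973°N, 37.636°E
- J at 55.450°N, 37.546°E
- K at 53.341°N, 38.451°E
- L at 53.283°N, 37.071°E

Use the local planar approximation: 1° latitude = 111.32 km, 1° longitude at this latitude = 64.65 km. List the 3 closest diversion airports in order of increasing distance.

J, D, F

Distances from 54.447°N, 37.480°E:
B: 200.299 km
C: 140.094 km
D: 115.492 km
E: 198.721 km
F: 120.469 km
G: 166.473 km
H: 146.325 km
I: 170.173 km
J: 111.735 km
K: 138.200 km
L: 132.247 km
Sorted: J (111.735 km) < D (115.492 km) < F (120.469 km) < L (132.247 km) < K (138.200 km) < …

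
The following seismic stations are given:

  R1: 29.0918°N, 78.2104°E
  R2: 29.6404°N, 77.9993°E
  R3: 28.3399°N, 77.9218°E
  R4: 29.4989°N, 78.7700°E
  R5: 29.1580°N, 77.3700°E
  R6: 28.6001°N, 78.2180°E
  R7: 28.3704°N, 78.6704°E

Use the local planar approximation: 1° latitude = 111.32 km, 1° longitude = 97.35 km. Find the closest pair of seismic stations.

R3 and R6

Pairwise distances:
R3–R6: 40.8713 km
R6–R7: 50.9260 km
R1–R6: 54.7410 km
R1–R2: 64.4352 km
R1–R4: 70.8626 km
R3–R7: 72.9553 km
R2–R4: 76.6633 km
R2–R5: 81.4669 km
R1–R5: 82.1442 km
R1–R3: 88.2909 km
R1–R7: 91.9480 km
R5–R6: 103.3056 km
R3–R5: 105.7332 km
R4–R6: 113.5719 km
R2–R6: 117.7470 km
R4–R7: 125.9982 km
R4–R5: 141.4747 km
R2–R3: 144.9681 km
R3–R4: 153.1806 km
R5–R7: 153.9904 km
R2–R7: 155.7418 km
Closest pair: R3–R6 at 40.8713 km.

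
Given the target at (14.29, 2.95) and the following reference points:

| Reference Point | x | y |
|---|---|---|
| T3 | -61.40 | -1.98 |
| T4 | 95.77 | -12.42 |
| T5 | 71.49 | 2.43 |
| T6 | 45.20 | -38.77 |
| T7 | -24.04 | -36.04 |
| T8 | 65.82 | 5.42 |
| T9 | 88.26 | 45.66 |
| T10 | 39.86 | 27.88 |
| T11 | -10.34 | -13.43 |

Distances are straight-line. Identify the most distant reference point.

T9

Distances from (14.29, 2.95):
T3: √((-75.69)² + (-4.93)²) = √(5728.9761 + 24.3049) = 75.85
T4: √((81.48)² + (-15.37)²) = √(6638.9904 + 236.2369) = 82.92
T5: √((57.20)² + (-0.52)²) = √(3271.8400 + 0.2704) = 57.20
T6: √((30.91)² + (-41.72)²) = √(955.4281 + 1740.5584) = 51.92
T7: √((-38.33)² + (-38.99)²) = √(1469.1889 + 1520.2201) = 54.68
T8: √((51.53)² + (2.47)²) = √(2655.3409 + 6.1009) = 51.59
T9: √((73.97)² + (42.71)²) = √(5471.5609 + 1824.1441) = 85.41
T10: √((25.57)² + (24.93)²) = √(653.8249 + 621.5049) = 35.71
T11: √((-24.63)² + (-16.38)²) = √(606.6369 + 268.3044) = 29.58
Maximum: T9 at 85.41.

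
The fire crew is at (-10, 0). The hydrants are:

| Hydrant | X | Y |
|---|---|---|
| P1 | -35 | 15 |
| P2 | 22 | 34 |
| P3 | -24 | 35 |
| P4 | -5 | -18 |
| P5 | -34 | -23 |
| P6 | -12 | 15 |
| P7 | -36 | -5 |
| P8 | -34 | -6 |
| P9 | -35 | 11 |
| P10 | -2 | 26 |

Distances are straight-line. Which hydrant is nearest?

Distances from (-10, 0):
P1: 29.2
P2: 46.7
P3: 37.7
P4: 18.7
P5: 33.2
P6: 15.1
P7: 26.5
P8: 24.7
P9: 27.3
P10: 27.2
Minimum: P6 at 15.1.

P6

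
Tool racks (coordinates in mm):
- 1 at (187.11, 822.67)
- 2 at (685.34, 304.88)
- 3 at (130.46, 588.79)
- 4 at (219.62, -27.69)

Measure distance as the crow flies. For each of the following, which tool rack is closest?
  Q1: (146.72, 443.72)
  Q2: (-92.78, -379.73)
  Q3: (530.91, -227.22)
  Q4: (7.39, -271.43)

Q1 at (146.72, 443.72):
  1: √((40.39)² + (378.95)²) = √(1631.3521 + 143603.1025) = 381.10 mm
  2: √((538.62)² + (-138.84)²) = √(290111.5044 + 19276.5456) = 556.23 mm
  3: √((-16.26)² + (145.07)²) = √(264.3876 + 21045.3049) = 145.98 mm
  4: √((72.90)² + (-471.41)²) = √(5314.4100 + 222227.3881) = 477.01 mm
  → nearest: 3 (145.98 mm)
Q2 at (-92.78, -379.73):
  1: √((279.89)² + (1202.40)²) = √(78338.4121 + 1445765.7600) = 1234.55 mm
  2: √((778.12)² + (684.61)²) = √(605470.7344 + 468690.8521) = 1036.42 mm
  3: √((223.24)² + (968.52)²) = √(49836.0976 + 938030.9904) = 993.92 mm
  4: √((312.40)² + (352.04)²) = √(97593.7600 + 123932.1616) = 470.67 mm
  → nearest: 4 (470.67 mm)
Q3 at (530.91, -227.22):
  1: √((-343.80)² + (1049.89)²) = √(118198.4400 + 1102269.0121) = 1104.75 mm
  2: √((154.43)² + (532.10)²) = √(23848.6249 + 283130.4100) = 554.06 mm
  3: √((-400.45)² + (816.01)²) = √(160360.2025 + 665872.3201) = 908.97 mm
  4: √((-311.29)² + (199.53)²) = √(96901.4641 + 39812.2209) = 369.75 mm
  → nearest: 4 (369.75 mm)
Q4 at (7.39, -271.43):
  1: √((179.72)² + (1094.10)²) = √(32299.2784 + 1197054.8100) = 1108.76 mm
  2: √((677.95)² + (576.31)²) = √(459616.2025 + 332133.2161) = 889.80 mm
  3: √((123.07)² + (860.22)²) = √(15146.2249 + 739978.4484) = 868.98 mm
  4: √((212.23)² + (243.74)²) = √(45041.5729 + 59409.1876) = 323.19 mm
  → nearest: 4 (323.19 mm)

Q1→3; Q2→4; Q3→4; Q4→4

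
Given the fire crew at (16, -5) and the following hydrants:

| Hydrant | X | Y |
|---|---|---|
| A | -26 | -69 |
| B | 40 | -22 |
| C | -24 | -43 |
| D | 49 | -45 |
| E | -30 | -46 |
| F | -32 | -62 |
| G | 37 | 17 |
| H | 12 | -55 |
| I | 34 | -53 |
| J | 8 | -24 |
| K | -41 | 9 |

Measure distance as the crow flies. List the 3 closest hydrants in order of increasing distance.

J, B, G

Distances from (16, -5):
A: √((-42)² + (-64)²) = √(1764.000 + 4096.000) = 76.6
B: √((24)² + (-17)²) = √(576.000 + 289.000) = 29.4
C: √((-40)² + (-38)²) = √(1600.000 + 1444.000) = 55.2
D: √((33)² + (-40)²) = √(1089.000 + 1600.000) = 51.9
E: √((-46)² + (-41)²) = √(2116.000 + 1681.000) = 61.6
F: √((-48)² + (-57)²) = √(2304.000 + 3249.000) = 74.5
G: √((21)² + (22)²) = √(441.000 + 484.000) = 30.4
H: √((-4)² + (-50)²) = √(16.000 + 2500.000) = 50.2
I: √((18)² + (-48)²) = √(324.000 + 2304.000) = 51.3
J: √((-8)² + (-19)²) = √(64.000 + 361.000) = 20.6
K: √((-57)² + (14)²) = √(3249.000 + 196.000) = 58.7
Sorted: J (20.6) < B (29.4) < G (30.4) < H (50.2) < I (51.3) < …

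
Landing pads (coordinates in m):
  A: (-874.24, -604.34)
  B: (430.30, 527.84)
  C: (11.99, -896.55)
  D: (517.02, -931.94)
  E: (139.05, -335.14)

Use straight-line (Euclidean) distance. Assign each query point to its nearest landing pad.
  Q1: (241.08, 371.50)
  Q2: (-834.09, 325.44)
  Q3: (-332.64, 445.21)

Q1 at (241.08, 371.50):
  A: 1481.96 m
  B: 245.45 m
  C: 1288.58 m
  D: 1332.33 m
  E: 713.97 m
  → nearest: B (245.45 m)
Q2 at (-834.09, 325.44):
  A: 930.65 m
  B: 1280.49 m
  C: 1486.31 m
  D: 1845.67 m
  E: 1176.17 m
  → nearest: A (930.65 m)
Q3 at (-332.64, 445.21):
  A: 1181.05 m
  B: 767.40 m
  C: 1385.31 m
  D: 1618.17 m
  E: 911.83 m
  → nearest: B (767.40 m)

Q1→B; Q2→A; Q3→B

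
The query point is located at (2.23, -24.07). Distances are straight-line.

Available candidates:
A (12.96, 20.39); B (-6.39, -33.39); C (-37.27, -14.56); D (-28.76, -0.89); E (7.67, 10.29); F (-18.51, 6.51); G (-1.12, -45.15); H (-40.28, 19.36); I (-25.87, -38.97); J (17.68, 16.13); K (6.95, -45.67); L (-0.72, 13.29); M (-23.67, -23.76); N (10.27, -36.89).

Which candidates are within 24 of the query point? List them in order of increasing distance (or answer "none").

Distances from (2.23, -24.07):
A: 45.74
B: 12.70
C: 40.63
D: 38.70
E: 34.79
F: 36.95
G: 21.34
H: 60.77
I: 31.81
J: 43.07
K: 22.11
L: 37.48
M: 25.90
N: 15.13
Threshold 24: B (12.70), N (15.13), G (21.34), K (22.11) are within range.

B, N, G, K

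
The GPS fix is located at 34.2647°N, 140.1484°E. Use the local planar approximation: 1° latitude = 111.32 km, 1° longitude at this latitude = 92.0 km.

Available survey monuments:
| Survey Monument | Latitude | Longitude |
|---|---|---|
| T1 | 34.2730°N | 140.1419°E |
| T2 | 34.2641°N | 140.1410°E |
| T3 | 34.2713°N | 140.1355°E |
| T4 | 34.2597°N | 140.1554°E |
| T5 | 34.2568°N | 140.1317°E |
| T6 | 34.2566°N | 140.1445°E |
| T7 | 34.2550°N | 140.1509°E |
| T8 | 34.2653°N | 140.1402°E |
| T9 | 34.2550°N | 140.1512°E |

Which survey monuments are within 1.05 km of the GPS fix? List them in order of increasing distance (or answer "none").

T2, T8, T4, T6

Distances from 34.2647°N, 140.1484°E:
T1: √((0.0083·111.32)² + (-0.0065·92.0)²) = √(0.853695 + 0.357604) = 1.1006 km
T2: √((-0.0006·111.32)² + (-0.0074·92.0)²) = √(0.004461 + 0.463489) = 0.6841 km
T3: √((0.0066·111.32)² + (-0.0129·92.0)²) = √(0.539802 + 1.408494) = 1.3958 km
T4: √((-0.0050·111.32)² + (0.0070·92.0)²) = √(0.309804 + 0.414736) = 0.8512 km
T5: √((-0.0079·111.32)² + (-0.0167·92.0)²) = √(0.773394 + 2.360525) = 1.7703 km
T6: √((-0.0081·111.32)² + (-0.0039·92.0)²) = √(0.813048 + 0.128737) = 0.9705 km
T7: √((-0.0097·111.32)² + (0.0025·92.0)²) = √(1.165977 + 0.052900) = 1.1040 km
T8: √((0.0006·111.32)² + (-0.0082·92.0)²) = √(0.004461 + 0.569119) = 0.7574 km
T9: √((-0.0097·111.32)² + (0.0028·92.0)²) = √(1.165977 + 0.066358) = 1.1101 km
Threshold 1.05 km: T2 (0.6841 km), T8 (0.7574 km), T4 (0.8512 km), T6 (0.9705 km) are within range.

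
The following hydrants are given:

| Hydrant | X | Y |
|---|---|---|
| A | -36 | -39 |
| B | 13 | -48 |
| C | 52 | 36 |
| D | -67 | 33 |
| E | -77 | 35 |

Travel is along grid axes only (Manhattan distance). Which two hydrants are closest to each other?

D and E

Pairwise distances:
A–B: 58
A–C: 163
A–D: 103
A–E: 115
B–C: 123
B–D: 161
B–E: 173
C–D: 122
C–E: 130
D–E: 12
Closest pair: D–E at 12.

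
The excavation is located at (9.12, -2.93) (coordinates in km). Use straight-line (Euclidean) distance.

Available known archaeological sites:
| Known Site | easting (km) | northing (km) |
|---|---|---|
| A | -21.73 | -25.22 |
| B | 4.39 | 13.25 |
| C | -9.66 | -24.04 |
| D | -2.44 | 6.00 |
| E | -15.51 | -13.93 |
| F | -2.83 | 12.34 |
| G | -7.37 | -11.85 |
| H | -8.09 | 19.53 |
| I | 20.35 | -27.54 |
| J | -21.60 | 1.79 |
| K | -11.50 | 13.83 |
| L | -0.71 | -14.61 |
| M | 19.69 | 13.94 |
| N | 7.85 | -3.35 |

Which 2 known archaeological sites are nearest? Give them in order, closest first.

Distances from (9.12, -2.93):
A: √((-30.85)² + (-22.29)²) = √(951.7225 + 496.8441) = 38.06 km
B: √((-4.73)² + (16.18)²) = √(22.3729 + 261.7924) = 16.86 km
C: √((-18.78)² + (-21.11)²) = √(352.6884 + 445.6321) = 28.25 km
D: √((-11.56)² + (8.93)²) = √(133.6336 + 79.7449) = 14.61 km
E: √((-24.63)² + (-11.00)²) = √(606.6369 + 121.0000) = 26.97 km
F: √((-11.95)² + (15.27)²) = √(142.8025 + 233.1729) = 19.39 km
G: √((-16.49)² + (-8.92)²) = √(271.9201 + 79.5664) = 18.75 km
H: √((-17.21)² + (22.46)²) = √(296.1841 + 504.4516) = 28.30 km
I: √((11.23)² + (-24.61)²) = √(126.1129 + 605.6521) = 27.05 km
J: √((-30.72)² + (4.72)²) = √(943.7184 + 22.2784) = 31.08 km
K: √((-20.62)² + (16.76)²) = √(425.1844 + 280.8976) = 26.57 km
L: √((-9.83)² + (-11.68)²) = √(96.6289 + 136.4224) = 15.27 km
M: √((10.57)² + (16.87)²) = √(111.7249 + 284.5969) = 19.91 km
N: √((-1.27)² + (-0.42)²) = √(1.6129 + 0.1764) = 1.34 km
Sorted: N (1.34 km) < D (14.61 km) < L (15.27 km) < B (16.86 km) < …

N, D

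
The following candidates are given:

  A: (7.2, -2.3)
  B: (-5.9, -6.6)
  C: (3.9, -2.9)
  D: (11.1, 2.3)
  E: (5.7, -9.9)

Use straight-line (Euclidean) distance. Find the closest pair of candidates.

Pairwise distances:
A–C: 3.4
A–D: 6.0
C–E: 7.2
A–E: 7.7
C–D: 8.9
B–C: 10.5
B–E: 12.1
D–E: 13.3
A–B: 13.8
B–D: 19.2
Closest pair: A–C at 3.4.

A and C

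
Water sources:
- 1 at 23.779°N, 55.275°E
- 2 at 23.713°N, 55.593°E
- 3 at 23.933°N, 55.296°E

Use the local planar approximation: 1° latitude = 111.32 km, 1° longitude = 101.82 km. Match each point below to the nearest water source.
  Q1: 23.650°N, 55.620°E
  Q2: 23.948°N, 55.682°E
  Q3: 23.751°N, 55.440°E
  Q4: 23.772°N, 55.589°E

Q1 at 23.650°N, 55.620°E:
  1: 37.950 km
  2: 7.533 km
  3: 45.616 km
  → nearest: 2 (7.533 km)
Q2 at 23.948°N, 55.682°E:
  1: 45.511 km
  2: 27.685 km
  3: 39.338 km
  → nearest: 2 (27.685 km)
Q3 at 23.751°N, 55.440°E:
  1: 17.087 km
  2: 16.143 km
  3: 25.009 km
  → nearest: 2 (16.143 km)
Q4 at 23.772°N, 55.589°E:
  1: 31.981 km
  2: 6.580 km
  3: 34.803 km
  → nearest: 2 (6.580 km)

Q1→2; Q2→2; Q3→2; Q4→2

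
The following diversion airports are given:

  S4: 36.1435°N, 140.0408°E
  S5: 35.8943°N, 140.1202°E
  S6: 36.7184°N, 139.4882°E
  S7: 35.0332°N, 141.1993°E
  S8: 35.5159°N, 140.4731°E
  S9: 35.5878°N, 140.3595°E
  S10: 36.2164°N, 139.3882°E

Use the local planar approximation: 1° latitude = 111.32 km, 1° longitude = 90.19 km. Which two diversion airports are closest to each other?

Pairwise distances:
S4–S5: 28.6503 km
S4–S6: 81.1151 km
S4–S7: 161.8448 km
S4–S8: 80.0074 km
S4–S9: 68.2123 km
S4–S10: 59.4148 km
S5–S6: 108.0047 km
S5–S7: 136.6040 km
S5–S8: 52.7960 km
S5–S9: 40.3726 km
S5–S10: 75.1278 km
S6–S7: 242.9164 km
S6–S8: 160.6535 km
S6–S9: 148.3764 km
S6–S10: 56.6058 km
S7–S8: 84.7177 km
S7–S9: 97.7158 km
S7–S10: 209.8321 km
S8–S9: 13.0013 km
S8–S10: 125.1195 km
S9–S10: 112.1189 km
Closest pair: S8–S9 at 13.0013 km.

S8 and S9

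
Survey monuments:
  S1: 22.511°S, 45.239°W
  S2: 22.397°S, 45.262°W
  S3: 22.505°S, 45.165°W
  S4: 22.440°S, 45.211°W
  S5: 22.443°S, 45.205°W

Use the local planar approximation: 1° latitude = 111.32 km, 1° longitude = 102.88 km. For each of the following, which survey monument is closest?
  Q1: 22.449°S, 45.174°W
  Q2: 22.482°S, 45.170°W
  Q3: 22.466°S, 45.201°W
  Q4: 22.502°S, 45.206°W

Q1→S5; Q2→S3; Q3→S5; Q4→S1

Q1 at 22.449°S, 45.174°W:
  S1: √((-0.062·111.32)² + (-0.065·102.88)²) = √(47.63540 + 44.71864) = 9.610 km
  S2: √((0.052·111.32)² + (-0.088·102.88)²) = √(33.50835 + 81.96478) = 10.746 km
  S3: √((-0.056·111.32)² + (0.009·102.88)²) = √(38.86176 + 0.85733) = 6.302 km
  S4: √((0.009·111.32)² + (-0.037·102.88)²) = √(1.00376 + 14.48990) = 3.936 km
  S5: √((0.006·111.32)² + (-0.031·102.88)²) = √(0.44612 + 10.17151) = 3.258 km
  → nearest: S5 (3.258 km)
Q2 at 22.482°S, 45.170°W:
  S1: √((-0.029·111.32)² + (-0.069·102.88)²) = √(10.42179 + 50.39183) = 7.798 km
  S2: √((0.085·111.32)² + (-0.092·102.88)²) = √(89.53323 + 89.58547) = 13.384 km
  S3: √((-0.023·111.32)² + (0.005·102.88)²) = √(6.55544 + 0.26461) = 2.612 km
  S4: √((0.042·111.32)² + (-0.041·102.88)²) = √(21.85974 + 17.79220) = 6.297 km
  S5: √((0.039·111.32)² + (-0.035·102.88)²) = √(18.84845 + 12.96576) = 5.640 km
  → nearest: S3 (2.612 km)
Q3 at 22.466°S, 45.201°W:
  S1: √((-0.045·111.32)² + (-0.038·102.88)²) = √(25.09409 + 15.28372) = 6.354 km
  S2: √((0.069·111.32)² + (-0.061·102.88)²) = √(58.99899 + 39.38416) = 9.919 km
  S3: √((-0.039·111.32)² + (0.036·102.88)²) = √(18.84845 + 13.71725) = 5.707 km
  S4: √((0.026·111.32)² + (-0.010·102.88)²) = √(8.37709 + 1.05843) = 3.072 km
  S5: √((0.023·111.32)² + (-0.004·102.88)²) = √(6.55544 + 0.16935) = 2.593 km
  → nearest: S5 (2.593 km)
Q4 at 22.502°S, 45.206°W:
  S1: √((-0.009·111.32)² + (-0.033·102.88)²) = √(1.00376 + 11.52630) = 3.540 km
  S2: √((0.105·111.32)² + (-0.056·102.88)²) = √(136.62337 + 33.19235) = 13.031 km
  S3: √((-0.003·111.32)² + (0.041·102.88)²) = √(0.11153 + 17.79220) = 4.231 km
  S4: √((0.062·111.32)² + (-0.005·102.88)²) = √(47.63540 + 0.26461) = 6.921 km
  S5: √((0.059·111.32)² + (0.001·102.88)²) = √(43.13705 + 0.01058) = 6.569 km
  → nearest: S1 (3.540 km)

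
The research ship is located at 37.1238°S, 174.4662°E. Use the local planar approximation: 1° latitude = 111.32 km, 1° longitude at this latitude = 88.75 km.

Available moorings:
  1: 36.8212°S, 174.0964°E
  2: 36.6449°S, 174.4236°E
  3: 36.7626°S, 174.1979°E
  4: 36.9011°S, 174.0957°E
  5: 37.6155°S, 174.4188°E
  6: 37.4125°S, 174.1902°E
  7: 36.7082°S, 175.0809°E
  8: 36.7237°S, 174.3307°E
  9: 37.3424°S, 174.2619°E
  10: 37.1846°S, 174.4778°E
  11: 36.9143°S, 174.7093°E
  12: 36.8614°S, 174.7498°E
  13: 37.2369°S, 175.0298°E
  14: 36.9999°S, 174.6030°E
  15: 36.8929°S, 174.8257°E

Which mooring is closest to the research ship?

10

Distances from 37.1238°S, 174.4662°E:
1: √((0.3026·111.32)² + (-0.3698·88.75)²) = √(1134.708329 + 1077.135990) = 47.0302 km
2: √((0.4789·111.32)² + (-0.0426·88.75)²) = √(2842.078501 + 14.294071) = 53.4450 km
3: √((0.3612·111.32)² + (-0.2683·88.75)²) = √(1616.746311 + 566.993485) = 46.7305 km
4: √((0.2227·111.32)² + (-0.3705·88.75)²) = √(614.591896 + 1081.217704) = 41.1802 km
5: √((-0.4917·111.32)² + (-0.0474·88.75)²) = √(2996.034513 + 17.696746) = 54.8975 km
6: √((-0.2887·111.32)² + (-0.2760·88.75)²) = √(1032.856443 + 600.005025) = 40.4087 km
7: √((0.4156·111.32)² + (0.6147·88.75)²) = √(2140.412473 + 2976.207109) = 71.5305 km
8: √((0.4001·111.32)² + (-0.1355·88.75)²) = √(1983.734279 + 144.615657) = 46.1340 km
9: √((-0.2186·111.32)² + (-0.2043·88.75)²) = √(592.170421 + 328.755825) = 30.3468 km
10: √((-0.0608·111.32)² + (0.0116·88.75)²) = √(45.809289 + 1.059870) = 6.8461 km
11: √((0.2095·111.32)² + (0.2431·88.75)²) = √(543.894228 + 465.486019) = 31.7707 km
12: √((0.2624·111.32)² + (0.2836·88.75)²) = √(853.245599 + 633.503730) = 38.5584 km
13: √((-0.1131·111.32)² + (0.5636·88.75)²) = √(158.515453 + 2501.950380) = 51.5797 km
14: √((0.1239·111.32)² + (0.1368·88.75)²) = √(190.234380 + 147.403881) = 18.3749 km
15: √((0.2309·111.32)² + (0.3595·88.75)²) = √(660.684718 + 1017.968907) = 40.9714 km
Minimum: 10 at 6.8461 km.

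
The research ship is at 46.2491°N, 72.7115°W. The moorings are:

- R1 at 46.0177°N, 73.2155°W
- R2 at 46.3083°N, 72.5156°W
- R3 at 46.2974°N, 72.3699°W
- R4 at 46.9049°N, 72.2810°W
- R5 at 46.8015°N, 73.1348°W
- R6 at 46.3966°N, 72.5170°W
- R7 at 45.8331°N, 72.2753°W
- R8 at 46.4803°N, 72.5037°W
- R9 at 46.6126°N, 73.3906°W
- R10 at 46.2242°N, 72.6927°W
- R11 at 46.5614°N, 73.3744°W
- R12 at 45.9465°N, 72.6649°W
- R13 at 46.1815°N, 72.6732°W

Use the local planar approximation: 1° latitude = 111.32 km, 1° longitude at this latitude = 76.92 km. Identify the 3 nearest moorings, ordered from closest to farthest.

R10, R13, R2

Distances from 46.2491°N, 72.7115°W:
R1: √((-0.2314·111.32)² + (-0.5040·76.92)²) = √(663.549161 + 1502.933013) = 46.5455 km
R2: √((0.0592·111.32)² + (0.1959·76.92)²) = √(43.429998 + 227.063550) = 16.4467 km
R3: √((0.0483·111.32)² + (0.3416·76.92)²) = √(28.909505 + 690.421449) = 26.8203 km
R4: √((0.6558·111.32)² + (0.4305·76.92)²) = √(5329.533789 + 1096.540970) = 80.1628 km
R5: √((0.5524·111.32)² + (-0.4233·76.92)²) = √(3781.409711 + 1060.168968) = 69.5815 km
R6: √((0.1475·111.32)² + (0.1945·76.92)²) = √(269.606548 + 223.829726) = 22.2134 km
R7: √((-0.4160·111.32)² + (0.4362·76.92)²) = √(2144.534595 + 1125.770525) = 57.1866 km
R8: √((0.2312·111.32)² + (0.2078·76.92)²) = √(662.402640 + 255.487489) = 30.2967 km
R9: √((0.3635·111.32)² + (-0.6791·76.92)²) = √(1637.401658 + 2728.638560) = 66.0760 km
R10: √((-0.0249·111.32)² + (0.0188·76.92)²) = √(7.683252 + 2.091194) = 3.1264 km
R11: √((0.3123·111.32)² + (-0.6629·76.92)²) = √(1208.621634 + 2600.007431) = 61.7141 km
R12: √((-0.3026·111.32)² + (0.0466·76.92)²) = √(1134.708329 + 12.848440) = 33.8756 km
R13: √((-0.0676·111.32)² + (0.0383·76.92)²) = √(56.629117 + 8.679128) = 8.0814 km
Sorted: R10 (3.1264 km) < R13 (8.0814 km) < R2 (16.4467 km) < R6 (22.2134 km) < R3 (26.8203 km) < …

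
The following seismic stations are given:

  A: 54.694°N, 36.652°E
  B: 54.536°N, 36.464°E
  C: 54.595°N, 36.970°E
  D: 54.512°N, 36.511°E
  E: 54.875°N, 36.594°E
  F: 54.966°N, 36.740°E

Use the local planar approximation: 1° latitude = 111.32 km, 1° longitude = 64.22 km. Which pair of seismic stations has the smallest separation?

Pairwise distances:
A–B: 21.334 km
A–C: 23.206 km
A–D: 22.192 km
A–E: 20.490 km
A–F: 30.802 km
B–C: 33.152 km
B–D: 4.031 km
B–E: 38.650 km
B–F: 51.044 km
C–D: 30.891 km
C–E: 39.429 km
C–F: 43.862 km
D–E: 40.759 km
D–F: 52.636 km
E–F: 13.803 km
Closest pair: B–D at 4.031 km.

B and D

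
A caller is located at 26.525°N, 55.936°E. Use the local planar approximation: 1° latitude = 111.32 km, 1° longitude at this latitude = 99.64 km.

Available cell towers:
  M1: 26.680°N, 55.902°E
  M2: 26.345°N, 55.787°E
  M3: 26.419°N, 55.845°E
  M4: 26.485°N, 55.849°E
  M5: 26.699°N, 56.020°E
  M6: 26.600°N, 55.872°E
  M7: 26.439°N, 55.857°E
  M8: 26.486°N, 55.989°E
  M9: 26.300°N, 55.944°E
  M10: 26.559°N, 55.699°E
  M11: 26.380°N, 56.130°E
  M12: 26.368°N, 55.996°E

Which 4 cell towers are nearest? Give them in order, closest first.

M8, M4, M6, M7

Distances from 26.525°N, 55.936°E:
M1: √((0.155·111.32)² + (-0.034·99.64)²) = √(297.72122 + 11.47692) = 17.584 km
M2: √((-0.180·111.32)² + (-0.149·99.64)²) = √(401.50541 + 220.41441) = 24.938 km
M3: √((-0.106·111.32)² + (-0.091·99.64)²) = √(139.23811 + 82.21484) = 14.881 km
M4: √((-0.040·111.32)² + (-0.087·99.64)²) = √(19.82743 + 75.14601) = 9.745 km
M5: √((0.174·111.32)² + (0.084·99.64)²) = √(375.18450 + 70.05288) = 21.101 km
M6: √((0.075·111.32)² + (-0.064·99.64)²) = √(69.70580 + 40.66562) = 10.506 km
M7: √((-0.086·111.32)² + (-0.079·99.64)²) = √(91.65229 + 61.96146) = 12.394 km
M8: √((-0.039·111.32)² + (0.053·99.64)²) = √(18.84845 + 27.88812) = 6.836 km
M9: √((-0.225·111.32)² + (0.008·99.64)²) = √(627.35221 + 0.63540) = 25.060 km
M10: √((0.034·111.32)² + (-0.237·99.64)²) = √(14.32532 + 557.65311) = 23.916 km
M11: √((-0.145·111.32)² + (0.194·99.64)²) = √(260.54479 + 373.65509) = 25.183 km
M12: √((-0.157·111.32)² + (0.060·99.64)²) = √(305.45392 + 35.74127) = 18.471 km
Sorted: M8 (6.836 km) < M4 (9.745 km) < M6 (10.506 km) < M7 (12.394 km) < M3 (14.881 km) < M1 (17.584 km) < …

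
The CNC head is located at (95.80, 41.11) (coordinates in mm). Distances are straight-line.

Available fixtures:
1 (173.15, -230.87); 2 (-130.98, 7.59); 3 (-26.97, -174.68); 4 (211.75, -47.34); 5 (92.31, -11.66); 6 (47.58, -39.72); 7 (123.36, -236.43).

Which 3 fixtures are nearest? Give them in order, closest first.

Distances from (95.80, 41.11):
1: √((77.35)² + (-271.98)²) = √(5983.0225 + 73973.1204) = 282.77 mm
2: √((-226.78)² + (-33.52)²) = √(51429.1684 + 1123.5904) = 229.24 mm
3: √((-122.77)² + (-215.79)²) = √(15072.4729 + 46565.3241) = 248.27 mm
4: √((115.95)² + (-88.45)²) = √(13444.4025 + 7823.4025) = 145.83 mm
5: √((-3.49)² + (-52.77)²) = √(12.1801 + 2784.6729) = 52.89 mm
6: √((-48.22)² + (-80.83)²) = √(2325.1684 + 6533.4889) = 94.12 mm
7: √((27.56)² + (-277.54)²) = √(759.5536 + 77028.4516) = 278.91 mm
Sorted: 5 (52.89 mm) < 6 (94.12 mm) < 4 (145.83 mm) < 2 (229.24 mm) < 3 (248.27 mm) < …

5, 6, 4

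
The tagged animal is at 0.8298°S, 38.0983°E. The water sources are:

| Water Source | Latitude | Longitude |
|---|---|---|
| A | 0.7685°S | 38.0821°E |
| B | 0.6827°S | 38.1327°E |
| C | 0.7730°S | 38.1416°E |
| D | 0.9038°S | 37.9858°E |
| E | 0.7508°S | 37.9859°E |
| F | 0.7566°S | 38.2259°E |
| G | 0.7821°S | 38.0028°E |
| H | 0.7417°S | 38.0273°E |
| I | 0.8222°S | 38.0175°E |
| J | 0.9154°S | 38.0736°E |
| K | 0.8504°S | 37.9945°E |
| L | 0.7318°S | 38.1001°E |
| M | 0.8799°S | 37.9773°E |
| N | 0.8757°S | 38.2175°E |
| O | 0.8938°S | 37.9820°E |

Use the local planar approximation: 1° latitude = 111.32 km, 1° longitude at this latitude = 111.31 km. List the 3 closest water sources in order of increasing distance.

Distances from 0.8298°S, 38.0983°E:
A: √((0.0613·111.32)² + (-0.0162·111.31)²) = √(46.565830 + 3.251610) = 7.0581 km
B: √((0.1471·111.32)² + (0.0344·111.31)²) = √(268.146258 + 14.661731) = 16.8169 km
C: √((0.0568·111.32)² + (0.0433·111.31)²) = √(39.980025 + 23.229730) = 7.9505 km
D: √((-0.0740·111.32)² + (-0.1125·111.31)²) = √(67.859372 + 156.809876) = 14.9890 km
E: √((0.0790·111.32)² + (-0.1124·111.31)²) = √(77.339361 + 156.531226) = 15.2928 km
F: √((0.0732·111.32)² + (0.1276·111.31)²) = √(66.400073 + 201.729640) = 16.3747 km
G: √((0.0477·111.32)² + (-0.0955·111.31)²) = √(28.195718 + 112.999132) = 11.8825 km
H: √((0.0881·111.32)² + (-0.0710·111.31)²) = √(96.182976 + 62.457567) = 12.5953 km
I: √((0.0076·111.32)² + (-0.0808·111.31)²) = √(0.715770 + 80.889302) = 9.0336 km
J: √((-0.0856·111.32)² + (-0.0247·111.31)²) = √(90.801689 + 7.558964) = 9.9177 km
K: √((-0.0206·111.32)² + (-0.1038·111.31)²) = √(5.258730 + 133.494408) = 11.7794 km
L: √((0.0980·111.32)² + (0.0018·111.31)²) = √(119.014136 + 0.040143) = 10.9112 km
M: √((-0.0501·111.32)² + (-0.1210·111.31)²) = √(31.104401 + 181.400762) = 14.5776 km
N: √((-0.0459·111.32)² + (0.1192·111.31)²) = √(26.107890 + 176.043857) = 14.2180 km
O: √((-0.0640·111.32)² + (-0.1163·111.31)²) = √(50.758215 + 167.582164) = 14.7763 km
Sorted: A (7.0581 km) < C (7.9505 km) < I (9.0336 km) < J (9.9177 km) < L (10.9112 km) < …

A, C, I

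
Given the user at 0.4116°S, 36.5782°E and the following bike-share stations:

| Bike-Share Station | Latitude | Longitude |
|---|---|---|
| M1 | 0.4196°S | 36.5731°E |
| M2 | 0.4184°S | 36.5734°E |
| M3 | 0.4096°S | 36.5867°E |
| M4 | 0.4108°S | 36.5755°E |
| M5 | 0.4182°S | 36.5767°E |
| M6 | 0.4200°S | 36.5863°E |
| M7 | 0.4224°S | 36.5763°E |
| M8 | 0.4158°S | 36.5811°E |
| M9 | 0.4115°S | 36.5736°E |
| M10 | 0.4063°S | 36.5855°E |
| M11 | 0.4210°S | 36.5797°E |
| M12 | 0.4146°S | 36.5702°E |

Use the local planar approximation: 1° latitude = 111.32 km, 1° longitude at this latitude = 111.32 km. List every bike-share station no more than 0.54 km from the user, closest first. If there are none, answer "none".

Distances from 0.4116°S, 36.5782°E:
M1: 1.0561 km
M2: 0.9266 km
M3: 0.9721 km
M4: 0.3135 km
M5: 0.7534 km
M6: 1.2990 km
M7: 1.2207 km
M8: 0.5682 km
M9: 0.5122 km
M10: 1.0042 km
M11: 1.0596 km
M12: 0.9511 km
Threshold 0.54 km: M4 (0.3135 km), M9 (0.5122 km) are within range.

M4, M9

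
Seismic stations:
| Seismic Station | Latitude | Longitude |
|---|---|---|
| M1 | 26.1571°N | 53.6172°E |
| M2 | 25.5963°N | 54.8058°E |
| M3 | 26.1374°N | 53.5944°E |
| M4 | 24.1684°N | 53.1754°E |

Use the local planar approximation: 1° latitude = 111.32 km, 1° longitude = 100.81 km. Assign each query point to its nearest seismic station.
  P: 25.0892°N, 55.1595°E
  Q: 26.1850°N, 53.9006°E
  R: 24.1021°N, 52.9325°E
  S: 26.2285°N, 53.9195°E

P at 25.0892°N, 55.1595°E:
  M1: 195.7190 km
  M2: 66.7685 km
  M3: 196.2380 km
  M4: 224.7528 km
  → nearest: M2 (66.7685 km)
Q at 26.1850°N, 53.9006°E:
  M1: 28.7379 km
  M2: 112.3471 km
  M3: 31.3195 km
  M4: 236.0922 km
  → nearest: M1 (28.7379 km)
R at 24.1021°N, 52.9325°E:
  M1: 238.9492 km
  M2: 251.6554 km
  M3: 236.1909 km
  M4: 25.5748 km
  → nearest: M4 (25.5748 km)
S at 26.2285°N, 53.9195°E:
  M1: 31.4943 km
  M2: 113.7361 km
  M3: 34.3065 km
  M4: 241.2868 km
  → nearest: M1 (31.4943 km)

P→M2; Q→M1; R→M4; S→M1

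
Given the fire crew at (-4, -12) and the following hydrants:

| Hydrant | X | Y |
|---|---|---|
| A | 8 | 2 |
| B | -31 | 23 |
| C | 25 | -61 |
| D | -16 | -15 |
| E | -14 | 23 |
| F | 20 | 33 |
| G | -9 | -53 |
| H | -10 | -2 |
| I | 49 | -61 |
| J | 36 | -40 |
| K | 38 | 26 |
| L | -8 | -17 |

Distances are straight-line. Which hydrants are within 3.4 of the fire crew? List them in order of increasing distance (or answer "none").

none

Distances from (-4, -12):
A: √((12)² + (14)²) = √(144.000 + 196.000) = 18.4
B: √((-27)² + (35)²) = √(729.000 + 1225.000) = 44.2
C: √((29)² + (-49)²) = √(841.000 + 2401.000) = 56.9
D: √((-12)² + (-3)²) = √(144.000 + 9.000) = 12.4
E: √((-10)² + (35)²) = √(100.000 + 1225.000) = 36.4
F: √((24)² + (45)²) = √(576.000 + 2025.000) = 51.0
G: √((-5)² + (-41)²) = √(25.000 + 1681.000) = 41.3
H: √((-6)² + (10)²) = √(36.000 + 100.000) = 11.7
I: √((53)² + (-49)²) = √(2809.000 + 2401.000) = 72.2
J: √((40)² + (-28)²) = √(1600.000 + 784.000) = 48.8
K: √((42)² + (38)²) = √(1764.000 + 1444.000) = 56.6
L: √((-4)² + (-5)²) = √(16.000 + 25.000) = 6.4
Threshold 3.4: none within range.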